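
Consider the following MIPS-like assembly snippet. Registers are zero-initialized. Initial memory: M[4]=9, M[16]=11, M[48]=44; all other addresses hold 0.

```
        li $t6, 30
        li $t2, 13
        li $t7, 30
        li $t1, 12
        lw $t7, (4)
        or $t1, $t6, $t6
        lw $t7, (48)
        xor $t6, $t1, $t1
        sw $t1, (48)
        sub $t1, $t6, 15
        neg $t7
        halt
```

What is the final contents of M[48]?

30

li $t6, 30 → $t6=30
li $t2, 13 → $t2=13
li $t7, 30 → $t7=30
li $t1, 12 → $t1=12
lw $t7, (4) → $t7=M[4]=9
or $t1, $t6, $t6 → $t1=30|30=30
lw $t7, (48) → $t7=M[48]=44
xor $t6, $t1, $t1 → $t6=30^30=0
sw $t1, (48) → M[48]=30
sub $t1, $t6, 15 → $t1=0-15=-15
neg $t7 → $t7=-(44)=-44
halt.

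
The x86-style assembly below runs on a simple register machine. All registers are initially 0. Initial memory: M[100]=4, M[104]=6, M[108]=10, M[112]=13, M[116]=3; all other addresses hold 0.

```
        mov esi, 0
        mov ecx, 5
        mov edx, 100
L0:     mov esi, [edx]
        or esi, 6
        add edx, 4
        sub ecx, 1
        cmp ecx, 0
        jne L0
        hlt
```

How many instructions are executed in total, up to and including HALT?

after mov esi, 0: esi=0
after mov ecx, 5: ecx=5
after mov edx, 100: edx=100
after mov esi, [edx]: esi=M[100]=4
after or esi, 6: esi=4|6=6
after add edx, 4: edx=100+4=104
after sub ecx, 1: ecx=5-1=4
cmp ecx, 0  (cmp 4,0)
jne L0: taken
after mov esi, [edx]: esi=M[104]=6
after or esi, 6: esi=6|6=6
after add edx, 4: edx=104+4=108
after sub ecx, 1: ecx=4-1=3
cmp ecx, 0  (cmp 3,0)
jne L0: taken
after mov esi, [edx]: esi=M[108]=10
after or esi, 6: esi=10|6=14
after add edx, 4: edx=108+4=112
after sub ecx, 1: ecx=3-1=2
cmp ecx, 0  (cmp 2,0)
jne L0: taken
after mov esi, [edx]: esi=M[112]=13
after or esi, 6: esi=13|6=15
after add edx, 4: edx=112+4=116
after sub ecx, 1: ecx=2-1=1
cmp ecx, 0  (cmp 1,0)
jne L0: taken
after mov esi, [edx]: esi=M[116]=3
after or esi, 6: esi=3|6=7
after add edx, 4: edx=116+4=120
after sub ecx, 1: ecx=1-1=0
cmp ecx, 0  (cmp 0,0)
jne L0: not taken
halt.
Total executed instructions: 34.

34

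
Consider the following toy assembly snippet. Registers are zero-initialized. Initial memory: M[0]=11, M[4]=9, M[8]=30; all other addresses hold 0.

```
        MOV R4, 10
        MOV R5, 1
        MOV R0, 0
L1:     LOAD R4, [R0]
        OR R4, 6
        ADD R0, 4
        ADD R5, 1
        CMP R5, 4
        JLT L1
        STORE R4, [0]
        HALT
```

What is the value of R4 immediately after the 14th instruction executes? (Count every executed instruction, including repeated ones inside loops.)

R4=10
R5=1
R0=0
R4=M[0]=11
R4=11|6=15
R0=0+4=4
R5=1+1=2
CMP R5, 4  (cmp 2,4)
JLT L1: taken
R4=M[4]=9
R4=9|6=15
R0=4+4=8
R5=2+1=3
CMP R5, 4  (cmp 3,4)
After step 14: R4 = 15.

15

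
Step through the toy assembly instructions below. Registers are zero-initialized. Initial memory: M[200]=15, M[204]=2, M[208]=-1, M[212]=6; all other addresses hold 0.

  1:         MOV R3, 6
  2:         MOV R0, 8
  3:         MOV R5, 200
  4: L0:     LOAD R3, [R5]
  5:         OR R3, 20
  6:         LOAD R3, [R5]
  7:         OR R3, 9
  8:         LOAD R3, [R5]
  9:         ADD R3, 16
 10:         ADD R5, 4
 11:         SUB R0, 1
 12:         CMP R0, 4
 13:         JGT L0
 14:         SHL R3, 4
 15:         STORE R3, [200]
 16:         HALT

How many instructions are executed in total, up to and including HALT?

46

R3=6
R0=8
R5=200
R3=M[200]=15
R3=15|20=31
R3=M[200]=15
R3=15|9=15
R3=M[200]=15
R3=15+16=31
R5=200+4=204
R0=8-1=7
CMP R0, 4  (cmp 7,4)
JGT L0: taken
R3=M[204]=2
R3=2|20=22
R3=M[204]=2
R3=2|9=11
R3=M[204]=2
R3=2+16=18
R5=204+4=208
R0=7-1=6
CMP R0, 4  (cmp 6,4)
JGT L0: taken
R3=M[208]=-1
R3=(-1)|20=-1
R3=M[208]=-1
R3=(-1)|9=-1
R3=M[208]=-1
R3=(-1)+16=15
R5=208+4=212
R0=6-1=5
CMP R0, 4  (cmp 5,4)
JGT L0: taken
R3=M[212]=6
R3=6|20=22
R3=M[212]=6
R3=6|9=15
R3=M[212]=6
R3=6+16=22
R5=212+4=216
R0=5-1=4
CMP R0, 4  (cmp 4,4)
JGT L0: not taken
R3=22<<4=352
STORE R3, [200] → M[200]=352
halt.
Total executed instructions: 46.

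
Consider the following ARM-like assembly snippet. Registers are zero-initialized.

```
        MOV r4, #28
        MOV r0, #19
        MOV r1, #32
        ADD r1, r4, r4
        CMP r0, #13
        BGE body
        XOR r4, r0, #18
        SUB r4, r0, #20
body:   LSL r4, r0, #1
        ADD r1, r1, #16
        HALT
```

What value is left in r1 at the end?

72

after MOV r4, #28: r4=28
after MOV r0, #19: r0=19
after MOV r1, #32: r1=32
after ADD r1, r4, r4: r1=28+28=56
CMP r0, #13  (cmp 19,13)
BGE body: taken
after LSL r4, r0, #1: r4=19<<1=38
after ADD r1, r1, #16: r1=56+16=72
halt.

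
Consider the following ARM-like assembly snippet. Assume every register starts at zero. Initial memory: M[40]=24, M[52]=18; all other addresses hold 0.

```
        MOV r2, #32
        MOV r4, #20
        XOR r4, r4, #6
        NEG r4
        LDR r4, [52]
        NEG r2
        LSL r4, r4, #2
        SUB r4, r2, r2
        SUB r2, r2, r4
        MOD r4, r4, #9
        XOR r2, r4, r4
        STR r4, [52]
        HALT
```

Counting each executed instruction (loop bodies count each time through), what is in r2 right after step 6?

-32

r2=32
r4=20
r4=20^6=18
r4=-(18)=-18
r4=M[52]=18
r2=-(32)=-32
After step 6: r2 = -32.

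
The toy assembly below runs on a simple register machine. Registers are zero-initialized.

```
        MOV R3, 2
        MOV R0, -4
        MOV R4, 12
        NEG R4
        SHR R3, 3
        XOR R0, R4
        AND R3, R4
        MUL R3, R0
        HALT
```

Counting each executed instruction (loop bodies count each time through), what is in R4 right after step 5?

-12

MOV R3, 2 → R3=2
MOV R0, -4 → R0=-4
MOV R4, 12 → R4=12
NEG R4 → R4=-(12)=-12
SHR R3, 3 → R3=2>>3=0
After step 5: R4 = -12.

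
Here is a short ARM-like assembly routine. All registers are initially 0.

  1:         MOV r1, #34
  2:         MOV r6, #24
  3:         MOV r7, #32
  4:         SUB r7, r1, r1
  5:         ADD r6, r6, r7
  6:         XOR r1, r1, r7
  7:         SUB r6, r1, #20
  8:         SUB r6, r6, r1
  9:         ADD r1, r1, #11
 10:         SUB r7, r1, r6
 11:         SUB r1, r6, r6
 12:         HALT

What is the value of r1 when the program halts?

0

MOV r1, #34 → r1=34
MOV r6, #24 → r6=24
MOV r7, #32 → r7=32
SUB r7, r1, r1 → r7=34-34=0
ADD r6, r6, r7 → r6=24+0=24
XOR r1, r1, r7 → r1=34^0=34
SUB r6, r1, #20 → r6=34-20=14
SUB r6, r6, r1 → r6=14-34=-20
ADD r1, r1, #11 → r1=34+11=45
SUB r7, r1, r6 → r7=45-(-20)=65
SUB r1, r6, r6 → r1=(-20)-(-20)=0
halt.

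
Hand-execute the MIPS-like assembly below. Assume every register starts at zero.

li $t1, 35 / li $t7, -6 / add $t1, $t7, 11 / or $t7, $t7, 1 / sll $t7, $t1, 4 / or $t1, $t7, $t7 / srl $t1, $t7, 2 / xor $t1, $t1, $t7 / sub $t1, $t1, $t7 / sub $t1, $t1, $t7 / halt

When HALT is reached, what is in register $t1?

-92

$t1=35
$t7=-6
$t1=(-6)+11=5
$t7=(-6)|1=-5
$t7=5<<4=80
$t1=80|80=80
$t1=80>>2=20
$t1=20^80=68
$t1=68-80=-12
$t1=(-12)-80=-92
halt.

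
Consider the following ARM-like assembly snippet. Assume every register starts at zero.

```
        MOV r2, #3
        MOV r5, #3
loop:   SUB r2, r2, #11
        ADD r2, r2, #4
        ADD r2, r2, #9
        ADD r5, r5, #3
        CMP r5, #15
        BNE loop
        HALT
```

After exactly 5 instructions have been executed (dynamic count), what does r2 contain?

after MOV r2, #3: r2=3
after MOV r5, #3: r5=3
after SUB r2, r2, #11: r2=3-11=-8
after ADD r2, r2, #4: r2=(-8)+4=-4
after ADD r2, r2, #9: r2=(-4)+9=5
After step 5: r2 = 5.

5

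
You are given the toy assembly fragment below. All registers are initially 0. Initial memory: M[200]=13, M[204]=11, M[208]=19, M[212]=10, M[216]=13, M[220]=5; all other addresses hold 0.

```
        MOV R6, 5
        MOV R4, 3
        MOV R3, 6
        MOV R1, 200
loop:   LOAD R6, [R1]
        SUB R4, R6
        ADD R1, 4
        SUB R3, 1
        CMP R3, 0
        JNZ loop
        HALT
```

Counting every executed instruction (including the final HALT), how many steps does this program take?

41

MOV R6, 5 → R6=5
MOV R4, 3 → R4=3
MOV R3, 6 → R3=6
MOV R1, 200 → R1=200
LOAD R6, [R1] → R6=M[200]=13
SUB R4, R6 → R4=3-13=-10
ADD R1, 4 → R1=200+4=204
SUB R3, 1 → R3=6-1=5
CMP R3, 0  (cmp 5,0)
JNZ loop: taken
LOAD R6, [R1] → R6=M[204]=11
SUB R4, R6 → R4=(-10)-11=-21
ADD R1, 4 → R1=204+4=208
SUB R3, 1 → R3=5-1=4
CMP R3, 0  (cmp 4,0)
JNZ loop: taken
LOAD R6, [R1] → R6=M[208]=19
SUB R4, R6 → R4=(-21)-19=-40
ADD R1, 4 → R1=208+4=212
SUB R3, 1 → R3=4-1=3
CMP R3, 0  (cmp 3,0)
JNZ loop: taken
LOAD R6, [R1] → R6=M[212]=10
SUB R4, R6 → R4=(-40)-10=-50
ADD R1, 4 → R1=212+4=216
SUB R3, 1 → R3=3-1=2
CMP R3, 0  (cmp 2,0)
JNZ loop: taken
LOAD R6, [R1] → R6=M[216]=13
SUB R4, R6 → R4=(-50)-13=-63
ADD R1, 4 → R1=216+4=220
SUB R3, 1 → R3=2-1=1
CMP R3, 0  (cmp 1,0)
JNZ loop: taken
LOAD R6, [R1] → R6=M[220]=5
SUB R4, R6 → R4=(-63)-5=-68
ADD R1, 4 → R1=220+4=224
SUB R3, 1 → R3=1-1=0
CMP R3, 0  (cmp 0,0)
JNZ loop: not taken
halt.
Total executed instructions: 41.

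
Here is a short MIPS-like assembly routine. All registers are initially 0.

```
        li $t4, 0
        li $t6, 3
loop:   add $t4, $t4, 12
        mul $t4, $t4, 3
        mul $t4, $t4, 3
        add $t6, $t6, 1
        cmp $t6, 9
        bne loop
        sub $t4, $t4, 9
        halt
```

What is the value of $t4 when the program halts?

7174431

$t4=0
$t6=3
$t4=0+12=12
$t4=12*3=36
$t4=36*3=108
$t6=3+1=4
cmp $t6, 9  (cmp 4,9)
bne loop: taken
$t4=108+12=120
$t4=120*3=360
$t4=360*3=1080
$t6=4+1=5
cmp $t6, 9  (cmp 5,9)
bne loop: taken
$t4=1080+12=1092
$t4=1092*3=3276
$t4=3276*3=9828
$t6=5+1=6
cmp $t6, 9  (cmp 6,9)
bne loop: taken
$t4=9828+12=9840
$t4=9840*3=29520
$t4=29520*3=88560
$t6=6+1=7
cmp $t6, 9  (cmp 7,9)
bne loop: taken
$t4=88560+12=88572
$t4=88572*3=265716
$t4=265716*3=797148
$t6=7+1=8
cmp $t6, 9  (cmp 8,9)
bne loop: taken
$t4=797148+12=797160
$t4=797160*3=2391480
$t4=2391480*3=7174440
$t6=8+1=9
cmp $t6, 9  (cmp 9,9)
bne loop: not taken
$t4=7174440-9=7174431
halt.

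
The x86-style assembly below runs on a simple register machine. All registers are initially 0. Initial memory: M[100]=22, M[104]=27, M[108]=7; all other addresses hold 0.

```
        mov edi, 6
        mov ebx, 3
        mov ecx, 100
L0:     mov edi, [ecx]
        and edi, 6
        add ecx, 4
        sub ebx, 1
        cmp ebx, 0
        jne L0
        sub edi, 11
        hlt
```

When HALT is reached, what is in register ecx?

112

edi=6
ebx=3
ecx=100
edi=M[100]=22
edi=22&6=6
ecx=100+4=104
ebx=3-1=2
cmp ebx, 0  (cmp 2,0)
jne L0: taken
edi=M[104]=27
edi=27&6=2
ecx=104+4=108
ebx=2-1=1
cmp ebx, 0  (cmp 1,0)
jne L0: taken
edi=M[108]=7
edi=7&6=6
ecx=108+4=112
ebx=1-1=0
cmp ebx, 0  (cmp 0,0)
jne L0: not taken
edi=6-11=-5
halt.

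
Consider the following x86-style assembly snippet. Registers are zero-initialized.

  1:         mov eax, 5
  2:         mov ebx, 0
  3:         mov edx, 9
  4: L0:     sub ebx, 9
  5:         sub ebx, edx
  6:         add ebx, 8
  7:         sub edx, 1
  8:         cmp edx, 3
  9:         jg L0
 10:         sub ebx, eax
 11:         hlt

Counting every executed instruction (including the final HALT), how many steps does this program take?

41

eax=5
ebx=0
edx=9
ebx=0-9=-9
ebx=(-9)-9=-18
ebx=(-18)+8=-10
edx=9-1=8
cmp edx, 3  (cmp 8,3)
jg L0: taken
ebx=(-10)-9=-19
ebx=(-19)-8=-27
ebx=(-27)+8=-19
edx=8-1=7
cmp edx, 3  (cmp 7,3)
jg L0: taken
ebx=(-19)-9=-28
ebx=(-28)-7=-35
ebx=(-35)+8=-27
edx=7-1=6
cmp edx, 3  (cmp 6,3)
jg L0: taken
ebx=(-27)-9=-36
ebx=(-36)-6=-42
ebx=(-42)+8=-34
edx=6-1=5
cmp edx, 3  (cmp 5,3)
jg L0: taken
ebx=(-34)-9=-43
ebx=(-43)-5=-48
ebx=(-48)+8=-40
edx=5-1=4
cmp edx, 3  (cmp 4,3)
jg L0: taken
ebx=(-40)-9=-49
ebx=(-49)-4=-53
ebx=(-53)+8=-45
edx=4-1=3
cmp edx, 3  (cmp 3,3)
jg L0: not taken
ebx=(-45)-5=-50
halt.
Total executed instructions: 41.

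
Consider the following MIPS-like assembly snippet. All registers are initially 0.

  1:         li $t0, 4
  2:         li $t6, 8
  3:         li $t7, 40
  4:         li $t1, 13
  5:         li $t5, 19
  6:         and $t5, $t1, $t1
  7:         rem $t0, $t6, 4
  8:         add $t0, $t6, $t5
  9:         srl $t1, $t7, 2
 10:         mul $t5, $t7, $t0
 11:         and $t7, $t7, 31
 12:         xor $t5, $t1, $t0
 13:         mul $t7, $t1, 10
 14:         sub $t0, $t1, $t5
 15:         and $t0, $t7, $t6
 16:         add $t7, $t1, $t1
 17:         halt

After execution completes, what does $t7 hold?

20

$t0=4
$t6=8
$t7=40
$t1=13
$t5=19
$t5=13&13=13
$t0=8%4=0
$t0=8+13=21
$t1=40>>2=10
$t5=40*21=840
$t7=40&31=8
$t5=10^21=31
$t7=10*10=100
$t0=10-31=-21
$t0=100&8=0
$t7=10+10=20
halt.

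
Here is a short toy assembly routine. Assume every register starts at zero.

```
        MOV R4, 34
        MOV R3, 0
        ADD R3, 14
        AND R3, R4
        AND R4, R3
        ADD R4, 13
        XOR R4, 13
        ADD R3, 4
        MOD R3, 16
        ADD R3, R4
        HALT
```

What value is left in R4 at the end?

2

MOV R4, 34 → R4=34
MOV R3, 0 → R3=0
ADD R3, 14 → R3=0+14=14
AND R3, R4 → R3=14&34=2
AND R4, R3 → R4=34&2=2
ADD R4, 13 → R4=2+13=15
XOR R4, 13 → R4=15^13=2
ADD R3, 4 → R3=2+4=6
MOD R3, 16 → R3=6%16=6
ADD R3, R4 → R3=6+2=8
halt.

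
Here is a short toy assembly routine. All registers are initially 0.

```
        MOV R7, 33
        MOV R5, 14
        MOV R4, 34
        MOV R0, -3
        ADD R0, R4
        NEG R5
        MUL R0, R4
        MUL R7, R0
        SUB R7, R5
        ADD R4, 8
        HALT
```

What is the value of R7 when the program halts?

after MOV R7, 33: R7=33
after MOV R5, 14: R5=14
after MOV R4, 34: R4=34
after MOV R0, -3: R0=-3
after ADD R0, R4: R0=(-3)+34=31
after NEG R5: R5=-(14)=-14
after MUL R0, R4: R0=31*34=1054
after MUL R7, R0: R7=33*1054=34782
after SUB R7, R5: R7=34782-(-14)=34796
after ADD R4, 8: R4=34+8=42
halt.

34796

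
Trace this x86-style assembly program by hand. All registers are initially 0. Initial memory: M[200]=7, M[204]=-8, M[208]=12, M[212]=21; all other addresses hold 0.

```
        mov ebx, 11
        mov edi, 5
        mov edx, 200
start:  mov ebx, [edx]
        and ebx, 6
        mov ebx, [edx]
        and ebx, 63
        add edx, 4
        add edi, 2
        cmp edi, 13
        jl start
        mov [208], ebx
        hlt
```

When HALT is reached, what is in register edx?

mov ebx, 11 → ebx=11
mov edi, 5 → edi=5
mov edx, 200 → edx=200
mov ebx, [edx] → ebx=M[200]=7
and ebx, 6 → ebx=7&6=6
mov ebx, [edx] → ebx=M[200]=7
and ebx, 63 → ebx=7&63=7
add edx, 4 → edx=200+4=204
add edi, 2 → edi=5+2=7
cmp edi, 13  (cmp 7,13)
jl start: taken
mov ebx, [edx] → ebx=M[204]=-8
and ebx, 6 → ebx=(-8)&6=0
mov ebx, [edx] → ebx=M[204]=-8
and ebx, 63 → ebx=(-8)&63=56
add edx, 4 → edx=204+4=208
add edi, 2 → edi=7+2=9
cmp edi, 13  (cmp 9,13)
jl start: taken
mov ebx, [edx] → ebx=M[208]=12
and ebx, 6 → ebx=12&6=4
mov ebx, [edx] → ebx=M[208]=12
and ebx, 63 → ebx=12&63=12
add edx, 4 → edx=208+4=212
add edi, 2 → edi=9+2=11
cmp edi, 13  (cmp 11,13)
jl start: taken
mov ebx, [edx] → ebx=M[212]=21
and ebx, 6 → ebx=21&6=4
mov ebx, [edx] → ebx=M[212]=21
and ebx, 63 → ebx=21&63=21
add edx, 4 → edx=212+4=216
add edi, 2 → edi=11+2=13
cmp edi, 13  (cmp 13,13)
jl start: not taken
mov [208], ebx → M[208]=21
halt.

216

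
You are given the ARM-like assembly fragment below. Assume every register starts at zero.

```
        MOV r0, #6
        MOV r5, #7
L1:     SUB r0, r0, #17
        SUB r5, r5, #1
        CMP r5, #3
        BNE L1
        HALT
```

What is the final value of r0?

-62

r0=6
r5=7
r0=6-17=-11
r5=7-1=6
CMP r5, #3  (cmp 6,3)
BNE L1: taken
r0=(-11)-17=-28
r5=6-1=5
CMP r5, #3  (cmp 5,3)
BNE L1: taken
r0=(-28)-17=-45
r5=5-1=4
CMP r5, #3  (cmp 4,3)
BNE L1: taken
r0=(-45)-17=-62
r5=4-1=3
CMP r5, #3  (cmp 3,3)
BNE L1: not taken
halt.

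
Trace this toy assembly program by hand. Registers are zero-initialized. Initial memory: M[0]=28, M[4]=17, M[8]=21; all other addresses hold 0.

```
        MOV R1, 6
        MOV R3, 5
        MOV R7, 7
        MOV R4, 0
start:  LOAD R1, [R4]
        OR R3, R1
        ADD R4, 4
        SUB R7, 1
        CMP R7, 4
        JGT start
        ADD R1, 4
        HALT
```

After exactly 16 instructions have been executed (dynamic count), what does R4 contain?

8

after MOV R1, 6: R1=6
after MOV R3, 5: R3=5
after MOV R7, 7: R7=7
after MOV R4, 0: R4=0
after LOAD R1, [R4]: R1=M[0]=28
after OR R3, R1: R3=5|28=29
after ADD R4, 4: R4=0+4=4
after SUB R7, 1: R7=7-1=6
CMP R7, 4  (cmp 6,4)
JGT start: taken
after LOAD R1, [R4]: R1=M[4]=17
after OR R3, R1: R3=29|17=29
after ADD R4, 4: R4=4+4=8
after SUB R7, 1: R7=6-1=5
CMP R7, 4  (cmp 5,4)
JGT start: taken
After step 16: R4 = 8.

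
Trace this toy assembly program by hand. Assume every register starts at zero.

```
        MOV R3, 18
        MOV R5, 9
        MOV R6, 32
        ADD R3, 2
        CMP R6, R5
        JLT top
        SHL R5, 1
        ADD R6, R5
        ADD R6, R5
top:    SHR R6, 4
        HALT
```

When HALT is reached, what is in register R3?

MOV R3, 18 → R3=18
MOV R5, 9 → R5=9
MOV R6, 32 → R6=32
ADD R3, 2 → R3=18+2=20
CMP R6, R5  (cmp 32,9)
JLT top: not taken
SHL R5, 1 → R5=9<<1=18
ADD R6, R5 → R6=32+18=50
ADD R6, R5 → R6=50+18=68
SHR R6, 4 → R6=68>>4=4
halt.

20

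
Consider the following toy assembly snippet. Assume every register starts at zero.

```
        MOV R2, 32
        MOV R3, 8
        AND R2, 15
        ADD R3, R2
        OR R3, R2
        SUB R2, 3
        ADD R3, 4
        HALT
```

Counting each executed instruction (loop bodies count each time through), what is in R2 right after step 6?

-3

MOV R2, 32 → R2=32
MOV R3, 8 → R3=8
AND R2, 15 → R2=32&15=0
ADD R3, R2 → R3=8+0=8
OR R3, R2 → R3=8|0=8
SUB R2, 3 → R2=0-3=-3
After step 6: R2 = -3.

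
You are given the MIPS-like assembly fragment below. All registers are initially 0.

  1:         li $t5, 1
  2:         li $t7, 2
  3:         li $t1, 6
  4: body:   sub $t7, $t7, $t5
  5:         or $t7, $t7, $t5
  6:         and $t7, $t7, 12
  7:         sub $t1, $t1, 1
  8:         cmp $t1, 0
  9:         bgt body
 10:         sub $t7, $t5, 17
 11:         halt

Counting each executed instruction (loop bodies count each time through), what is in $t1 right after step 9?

after li $t5, 1: $t5=1
after li $t7, 2: $t7=2
after li $t1, 6: $t1=6
after sub $t7, $t7, $t5: $t7=2-1=1
after or $t7, $t7, $t5: $t7=1|1=1
after and $t7, $t7, 12: $t7=1&12=0
after sub $t1, $t1, 1: $t1=6-1=5
cmp $t1, 0  (cmp 5,0)
bgt body: taken
After step 9: $t1 = 5.

5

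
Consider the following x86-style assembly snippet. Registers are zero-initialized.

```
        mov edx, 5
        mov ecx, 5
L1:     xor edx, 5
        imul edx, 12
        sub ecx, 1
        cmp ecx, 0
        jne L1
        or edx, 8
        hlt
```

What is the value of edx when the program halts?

98028

edx=5
ecx=5
edx=5^5=0
edx=0*12=0
ecx=5-1=4
cmp ecx, 0  (cmp 4,0)
jne L1: taken
edx=0^5=5
edx=5*12=60
ecx=4-1=3
cmp ecx, 0  (cmp 3,0)
jne L1: taken
edx=60^5=57
edx=57*12=684
ecx=3-1=2
cmp ecx, 0  (cmp 2,0)
jne L1: taken
edx=684^5=681
edx=681*12=8172
ecx=2-1=1
cmp ecx, 0  (cmp 1,0)
jne L1: taken
edx=8172^5=8169
edx=8169*12=98028
ecx=1-1=0
cmp ecx, 0  (cmp 0,0)
jne L1: not taken
edx=98028|8=98028
halt.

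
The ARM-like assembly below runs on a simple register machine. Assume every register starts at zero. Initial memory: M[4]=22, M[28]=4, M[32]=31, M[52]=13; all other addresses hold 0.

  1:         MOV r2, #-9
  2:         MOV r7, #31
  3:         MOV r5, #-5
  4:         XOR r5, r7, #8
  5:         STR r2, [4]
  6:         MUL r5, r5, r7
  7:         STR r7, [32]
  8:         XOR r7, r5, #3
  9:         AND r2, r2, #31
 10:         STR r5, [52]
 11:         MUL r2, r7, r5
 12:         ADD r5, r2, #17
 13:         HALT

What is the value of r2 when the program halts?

r2=-9
r7=31
r5=-5
r5=31^8=23
STR r2, [4] → M[4]=-9
r5=23*31=713
STR r7, [32] → M[32]=31
r7=713^3=714
r2=(-9)&31=23
STR r5, [52] → M[52]=713
r2=714*713=509082
r5=509082+17=509099
halt.

509082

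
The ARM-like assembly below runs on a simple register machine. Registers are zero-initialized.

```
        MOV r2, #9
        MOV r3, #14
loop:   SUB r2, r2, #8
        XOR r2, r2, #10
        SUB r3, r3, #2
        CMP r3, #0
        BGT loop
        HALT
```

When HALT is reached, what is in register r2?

r2=9
r3=14
r2=9-8=1
r2=1^10=11
r3=14-2=12
CMP r3, #0  (cmp 12,0)
BGT loop: taken
r2=11-8=3
r2=3^10=9
r3=12-2=10
CMP r3, #0  (cmp 10,0)
BGT loop: taken
r2=9-8=1
r2=1^10=11
r3=10-2=8
CMP r3, #0  (cmp 8,0)
BGT loop: taken
r2=11-8=3
r2=3^10=9
r3=8-2=6
CMP r3, #0  (cmp 6,0)
BGT loop: taken
r2=9-8=1
r2=1^10=11
r3=6-2=4
CMP r3, #0  (cmp 4,0)
BGT loop: taken
r2=11-8=3
r2=3^10=9
r3=4-2=2
CMP r3, #0  (cmp 2,0)
BGT loop: taken
r2=9-8=1
r2=1^10=11
r3=2-2=0
CMP r3, #0  (cmp 0,0)
BGT loop: not taken
halt.

11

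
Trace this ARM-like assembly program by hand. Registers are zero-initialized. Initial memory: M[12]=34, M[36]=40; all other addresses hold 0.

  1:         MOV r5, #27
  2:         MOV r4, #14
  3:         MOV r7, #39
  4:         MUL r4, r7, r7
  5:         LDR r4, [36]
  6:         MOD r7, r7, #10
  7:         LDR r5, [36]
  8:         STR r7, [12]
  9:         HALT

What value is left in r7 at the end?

MOV r5, #27 → r5=27
MOV r4, #14 → r4=14
MOV r7, #39 → r7=39
MUL r4, r7, r7 → r4=39*39=1521
LDR r4, [36] → r4=M[36]=40
MOD r7, r7, #10 → r7=39%10=9
LDR r5, [36] → r5=M[36]=40
STR r7, [12] → M[12]=9
halt.

9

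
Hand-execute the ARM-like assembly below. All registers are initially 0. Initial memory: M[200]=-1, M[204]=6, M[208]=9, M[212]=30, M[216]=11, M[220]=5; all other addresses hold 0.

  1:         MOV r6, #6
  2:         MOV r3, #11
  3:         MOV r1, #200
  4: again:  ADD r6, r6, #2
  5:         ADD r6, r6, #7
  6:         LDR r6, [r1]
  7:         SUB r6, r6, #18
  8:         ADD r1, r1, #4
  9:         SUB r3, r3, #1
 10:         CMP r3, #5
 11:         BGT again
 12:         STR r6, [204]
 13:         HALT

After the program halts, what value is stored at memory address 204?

MOV r6, #6 → r6=6
MOV r3, #11 → r3=11
MOV r1, #200 → r1=200
ADD r6, r6, #2 → r6=6+2=8
ADD r6, r6, #7 → r6=8+7=15
LDR r6, [r1] → r6=M[200]=-1
SUB r6, r6, #18 → r6=(-1)-18=-19
ADD r1, r1, #4 → r1=200+4=204
SUB r3, r3, #1 → r3=11-1=10
CMP r3, #5  (cmp 10,5)
BGT again: taken
ADD r6, r6, #2 → r6=(-19)+2=-17
ADD r6, r6, #7 → r6=(-17)+7=-10
LDR r6, [r1] → r6=M[204]=6
SUB r6, r6, #18 → r6=6-18=-12
ADD r1, r1, #4 → r1=204+4=208
SUB r3, r3, #1 → r3=10-1=9
CMP r3, #5  (cmp 9,5)
BGT again: taken
ADD r6, r6, #2 → r6=(-12)+2=-10
ADD r6, r6, #7 → r6=(-10)+7=-3
LDR r6, [r1] → r6=M[208]=9
SUB r6, r6, #18 → r6=9-18=-9
ADD r1, r1, #4 → r1=208+4=212
SUB r3, r3, #1 → r3=9-1=8
CMP r3, #5  (cmp 8,5)
BGT again: taken
ADD r6, r6, #2 → r6=(-9)+2=-7
ADD r6, r6, #7 → r6=(-7)+7=0
LDR r6, [r1] → r6=M[212]=30
SUB r6, r6, #18 → r6=30-18=12
ADD r1, r1, #4 → r1=212+4=216
SUB r3, r3, #1 → r3=8-1=7
CMP r3, #5  (cmp 7,5)
BGT again: taken
ADD r6, r6, #2 → r6=12+2=14
ADD r6, r6, #7 → r6=14+7=21
LDR r6, [r1] → r6=M[216]=11
SUB r6, r6, #18 → r6=11-18=-7
ADD r1, r1, #4 → r1=216+4=220
SUB r3, r3, #1 → r3=7-1=6
CMP r3, #5  (cmp 6,5)
BGT again: taken
ADD r6, r6, #2 → r6=(-7)+2=-5
ADD r6, r6, #7 → r6=(-5)+7=2
LDR r6, [r1] → r6=M[220]=5
SUB r6, r6, #18 → r6=5-18=-13
ADD r1, r1, #4 → r1=220+4=224
SUB r3, r3, #1 → r3=6-1=5
CMP r3, #5  (cmp 5,5)
BGT again: not taken
STR r6, [204] → M[204]=-13
halt.

-13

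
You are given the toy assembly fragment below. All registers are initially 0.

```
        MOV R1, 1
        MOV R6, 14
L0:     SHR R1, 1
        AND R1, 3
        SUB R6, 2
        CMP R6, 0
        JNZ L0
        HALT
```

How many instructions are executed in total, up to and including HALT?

R1=1
R6=14
R1=1>>1=0
R1=0&3=0
R6=14-2=12
CMP R6, 0  (cmp 12,0)
JNZ L0: taken
R1=0>>1=0
R1=0&3=0
R6=12-2=10
CMP R6, 0  (cmp 10,0)
JNZ L0: taken
R1=0>>1=0
R1=0&3=0
R6=10-2=8
CMP R6, 0  (cmp 8,0)
JNZ L0: taken
R1=0>>1=0
R1=0&3=0
R6=8-2=6
CMP R6, 0  (cmp 6,0)
JNZ L0: taken
R1=0>>1=0
R1=0&3=0
R6=6-2=4
CMP R6, 0  (cmp 4,0)
JNZ L0: taken
R1=0>>1=0
R1=0&3=0
R6=4-2=2
CMP R6, 0  (cmp 2,0)
JNZ L0: taken
R1=0>>1=0
R1=0&3=0
R6=2-2=0
CMP R6, 0  (cmp 0,0)
JNZ L0: not taken
halt.
Total executed instructions: 38.

38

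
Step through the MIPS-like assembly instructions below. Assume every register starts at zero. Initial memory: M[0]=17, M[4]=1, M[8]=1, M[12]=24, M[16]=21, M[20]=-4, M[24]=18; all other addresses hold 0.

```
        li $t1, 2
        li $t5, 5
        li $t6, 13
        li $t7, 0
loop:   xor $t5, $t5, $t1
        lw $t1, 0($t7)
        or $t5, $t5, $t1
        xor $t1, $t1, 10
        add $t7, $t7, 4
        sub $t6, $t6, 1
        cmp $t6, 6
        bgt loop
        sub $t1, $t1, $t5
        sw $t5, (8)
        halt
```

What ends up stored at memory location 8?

after li $t1, 2: $t1=2
after li $t5, 5: $t5=5
after li $t6, 13: $t6=13
after li $t7, 0: $t7=0
after xor $t5, $t5, $t1: $t5=5^2=7
after lw $t1, 0($t7): $t1=M[0]=17
after or $t5, $t5, $t1: $t5=7|17=23
after xor $t1, $t1, 10: $t1=17^10=27
after add $t7, $t7, 4: $t7=0+4=4
after sub $t6, $t6, 1: $t6=13-1=12
cmp $t6, 6  (cmp 12,6)
bgt loop: taken
after xor $t5, $t5, $t1: $t5=23^27=12
after lw $t1, 0($t7): $t1=M[4]=1
after or $t5, $t5, $t1: $t5=12|1=13
after xor $t1, $t1, 10: $t1=1^10=11
after add $t7, $t7, 4: $t7=4+4=8
after sub $t6, $t6, 1: $t6=12-1=11
cmp $t6, 6  (cmp 11,6)
bgt loop: taken
after xor $t5, $t5, $t1: $t5=13^11=6
after lw $t1, 0($t7): $t1=M[8]=1
after or $t5, $t5, $t1: $t5=6|1=7
after xor $t1, $t1, 10: $t1=1^10=11
after add $t7, $t7, 4: $t7=8+4=12
after sub $t6, $t6, 1: $t6=11-1=10
cmp $t6, 6  (cmp 10,6)
bgt loop: taken
after xor $t5, $t5, $t1: $t5=7^11=12
after lw $t1, 0($t7): $t1=M[12]=24
after or $t5, $t5, $t1: $t5=12|24=28
after xor $t1, $t1, 10: $t1=24^10=18
after add $t7, $t7, 4: $t7=12+4=16
after sub $t6, $t6, 1: $t6=10-1=9
cmp $t6, 6  (cmp 9,6)
bgt loop: taken
after xor $t5, $t5, $t1: $t5=28^18=14
after lw $t1, 0($t7): $t1=M[16]=21
after or $t5, $t5, $t1: $t5=14|21=31
after xor $t1, $t1, 10: $t1=21^10=31
after add $t7, $t7, 4: $t7=16+4=20
after sub $t6, $t6, 1: $t6=9-1=8
cmp $t6, 6  (cmp 8,6)
bgt loop: taken
after xor $t5, $t5, $t1: $t5=31^31=0
after lw $t1, 0($t7): $t1=M[20]=-4
after or $t5, $t5, $t1: $t5=0|(-4)=-4
after xor $t1, $t1, 10: $t1=(-4)^10=-10
after add $t7, $t7, 4: $t7=20+4=24
after sub $t6, $t6, 1: $t6=8-1=7
cmp $t6, 6  (cmp 7,6)
bgt loop: taken
after xor $t5, $t5, $t1: $t5=(-4)^(-10)=10
after lw $t1, 0($t7): $t1=M[24]=18
after or $t5, $t5, $t1: $t5=10|18=26
after xor $t1, $t1, 10: $t1=18^10=24
after add $t7, $t7, 4: $t7=24+4=28
after sub $t6, $t6, 1: $t6=7-1=6
cmp $t6, 6  (cmp 6,6)
bgt loop: not taken
after sub $t1, $t1, $t5: $t1=24-26=-2
sw $t5, (8) → M[8]=26
halt.

26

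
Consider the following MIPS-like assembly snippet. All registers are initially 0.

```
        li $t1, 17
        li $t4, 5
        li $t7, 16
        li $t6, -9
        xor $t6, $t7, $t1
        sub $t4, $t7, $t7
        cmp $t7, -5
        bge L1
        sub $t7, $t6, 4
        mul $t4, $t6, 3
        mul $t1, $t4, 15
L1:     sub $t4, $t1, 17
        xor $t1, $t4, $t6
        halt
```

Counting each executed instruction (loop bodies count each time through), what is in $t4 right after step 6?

0

li $t1, 17 → $t1=17
li $t4, 5 → $t4=5
li $t7, 16 → $t7=16
li $t6, -9 → $t6=-9
xor $t6, $t7, $t1 → $t6=16^17=1
sub $t4, $t7, $t7 → $t4=16-16=0
After step 6: $t4 = 0.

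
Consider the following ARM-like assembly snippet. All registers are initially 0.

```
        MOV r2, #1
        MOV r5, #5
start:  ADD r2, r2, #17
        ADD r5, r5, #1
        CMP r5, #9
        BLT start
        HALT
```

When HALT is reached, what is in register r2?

69

MOV r2, #1 → r2=1
MOV r5, #5 → r5=5
ADD r2, r2, #17 → r2=1+17=18
ADD r5, r5, #1 → r5=5+1=6
CMP r5, #9  (cmp 6,9)
BLT start: taken
ADD r2, r2, #17 → r2=18+17=35
ADD r5, r5, #1 → r5=6+1=7
CMP r5, #9  (cmp 7,9)
BLT start: taken
ADD r2, r2, #17 → r2=35+17=52
ADD r5, r5, #1 → r5=7+1=8
CMP r5, #9  (cmp 8,9)
BLT start: taken
ADD r2, r2, #17 → r2=52+17=69
ADD r5, r5, #1 → r5=8+1=9
CMP r5, #9  (cmp 9,9)
BLT start: not taken
halt.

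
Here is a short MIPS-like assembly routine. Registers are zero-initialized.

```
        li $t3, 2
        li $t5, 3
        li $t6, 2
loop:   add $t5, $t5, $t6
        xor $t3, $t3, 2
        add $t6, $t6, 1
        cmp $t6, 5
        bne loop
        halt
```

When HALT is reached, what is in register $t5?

$t3=2
$t5=3
$t6=2
$t5=3+2=5
$t3=2^2=0
$t6=2+1=3
cmp $t6, 5  (cmp 3,5)
bne loop: taken
$t5=5+3=8
$t3=0^2=2
$t6=3+1=4
cmp $t6, 5  (cmp 4,5)
bne loop: taken
$t5=8+4=12
$t3=2^2=0
$t6=4+1=5
cmp $t6, 5  (cmp 5,5)
bne loop: not taken
halt.

12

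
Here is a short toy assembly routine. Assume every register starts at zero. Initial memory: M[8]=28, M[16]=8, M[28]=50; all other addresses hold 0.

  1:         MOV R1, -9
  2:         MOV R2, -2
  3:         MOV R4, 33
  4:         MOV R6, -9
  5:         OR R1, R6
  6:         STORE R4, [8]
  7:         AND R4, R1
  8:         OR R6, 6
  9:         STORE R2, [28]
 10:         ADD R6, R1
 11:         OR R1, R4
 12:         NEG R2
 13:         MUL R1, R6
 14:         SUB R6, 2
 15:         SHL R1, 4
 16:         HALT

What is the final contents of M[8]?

after MOV R1, -9: R1=-9
after MOV R2, -2: R2=-2
after MOV R4, 33: R4=33
after MOV R6, -9: R6=-9
after OR R1, R6: R1=(-9)|(-9)=-9
STORE R4, [8] → M[8]=33
after AND R4, R1: R4=33&(-9)=33
after OR R6, 6: R6=(-9)|6=-9
STORE R2, [28] → M[28]=-2
after ADD R6, R1: R6=(-9)+(-9)=-18
after OR R1, R4: R1=(-9)|33=-9
after NEG R2: R2=-(-2)=2
after MUL R1, R6: R1=(-9)*(-18)=162
after SUB R6, 2: R6=(-18)-2=-20
after SHL R1, 4: R1=162<<4=2592
halt.

33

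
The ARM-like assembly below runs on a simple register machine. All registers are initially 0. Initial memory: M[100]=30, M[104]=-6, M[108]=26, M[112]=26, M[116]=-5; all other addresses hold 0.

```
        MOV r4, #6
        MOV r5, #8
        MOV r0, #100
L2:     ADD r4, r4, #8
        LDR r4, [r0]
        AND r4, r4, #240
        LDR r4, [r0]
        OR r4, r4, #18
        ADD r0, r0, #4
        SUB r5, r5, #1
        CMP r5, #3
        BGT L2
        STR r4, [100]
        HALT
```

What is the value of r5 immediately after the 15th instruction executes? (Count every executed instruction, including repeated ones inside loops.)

7

MOV r4, #6 → r4=6
MOV r5, #8 → r5=8
MOV r0, #100 → r0=100
ADD r4, r4, #8 → r4=6+8=14
LDR r4, [r0] → r4=M[100]=30
AND r4, r4, #240 → r4=30&240=16
LDR r4, [r0] → r4=M[100]=30
OR r4, r4, #18 → r4=30|18=30
ADD r0, r0, #4 → r0=100+4=104
SUB r5, r5, #1 → r5=8-1=7
CMP r5, #3  (cmp 7,3)
BGT L2: taken
ADD r4, r4, #8 → r4=30+8=38
LDR r4, [r0] → r4=M[104]=-6
AND r4, r4, #240 → r4=(-6)&240=240
After step 15: r5 = 7.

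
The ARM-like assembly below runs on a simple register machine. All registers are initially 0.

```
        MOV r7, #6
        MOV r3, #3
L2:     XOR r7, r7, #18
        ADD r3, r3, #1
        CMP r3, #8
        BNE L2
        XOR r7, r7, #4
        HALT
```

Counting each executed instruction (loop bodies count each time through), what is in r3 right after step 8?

r7=6
r3=3
r7=6^18=20
r3=3+1=4
CMP r3, #8  (cmp 4,8)
BNE L2: taken
r7=20^18=6
r3=4+1=5
After step 8: r3 = 5.

5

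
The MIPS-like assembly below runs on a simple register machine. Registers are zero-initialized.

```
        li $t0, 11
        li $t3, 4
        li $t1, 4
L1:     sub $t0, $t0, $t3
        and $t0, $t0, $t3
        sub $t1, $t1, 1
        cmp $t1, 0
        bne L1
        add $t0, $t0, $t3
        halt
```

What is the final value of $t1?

0

li $t0, 11 → $t0=11
li $t3, 4 → $t3=4
li $t1, 4 → $t1=4
sub $t0, $t0, $t3 → $t0=11-4=7
and $t0, $t0, $t3 → $t0=7&4=4
sub $t1, $t1, 1 → $t1=4-1=3
cmp $t1, 0  (cmp 3,0)
bne L1: taken
sub $t0, $t0, $t3 → $t0=4-4=0
and $t0, $t0, $t3 → $t0=0&4=0
sub $t1, $t1, 1 → $t1=3-1=2
cmp $t1, 0  (cmp 2,0)
bne L1: taken
sub $t0, $t0, $t3 → $t0=0-4=-4
and $t0, $t0, $t3 → $t0=(-4)&4=4
sub $t1, $t1, 1 → $t1=2-1=1
cmp $t1, 0  (cmp 1,0)
bne L1: taken
sub $t0, $t0, $t3 → $t0=4-4=0
and $t0, $t0, $t3 → $t0=0&4=0
sub $t1, $t1, 1 → $t1=1-1=0
cmp $t1, 0  (cmp 0,0)
bne L1: not taken
add $t0, $t0, $t3 → $t0=0+4=4
halt.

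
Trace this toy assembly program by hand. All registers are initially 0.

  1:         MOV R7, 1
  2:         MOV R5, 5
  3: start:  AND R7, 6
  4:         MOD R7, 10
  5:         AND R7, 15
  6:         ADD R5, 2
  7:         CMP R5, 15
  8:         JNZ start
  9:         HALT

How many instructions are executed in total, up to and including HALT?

33

MOV R7, 1 → R7=1
MOV R5, 5 → R5=5
AND R7, 6 → R7=1&6=0
MOD R7, 10 → R7=0%10=0
AND R7, 15 → R7=0&15=0
ADD R5, 2 → R5=5+2=7
CMP R5, 15  (cmp 7,15)
JNZ start: taken
AND R7, 6 → R7=0&6=0
MOD R7, 10 → R7=0%10=0
AND R7, 15 → R7=0&15=0
ADD R5, 2 → R5=7+2=9
CMP R5, 15  (cmp 9,15)
JNZ start: taken
AND R7, 6 → R7=0&6=0
MOD R7, 10 → R7=0%10=0
AND R7, 15 → R7=0&15=0
ADD R5, 2 → R5=9+2=11
CMP R5, 15  (cmp 11,15)
JNZ start: taken
AND R7, 6 → R7=0&6=0
MOD R7, 10 → R7=0%10=0
AND R7, 15 → R7=0&15=0
ADD R5, 2 → R5=11+2=13
CMP R5, 15  (cmp 13,15)
JNZ start: taken
AND R7, 6 → R7=0&6=0
MOD R7, 10 → R7=0%10=0
AND R7, 15 → R7=0&15=0
ADD R5, 2 → R5=13+2=15
CMP R5, 15  (cmp 15,15)
JNZ start: not taken
halt.
Total executed instructions: 33.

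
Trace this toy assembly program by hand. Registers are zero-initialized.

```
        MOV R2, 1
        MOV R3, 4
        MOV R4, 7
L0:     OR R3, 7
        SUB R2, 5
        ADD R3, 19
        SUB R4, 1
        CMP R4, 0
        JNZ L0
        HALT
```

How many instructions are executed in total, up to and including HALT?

46

MOV R2, 1 → R2=1
MOV R3, 4 → R3=4
MOV R4, 7 → R4=7
OR R3, 7 → R3=4|7=7
SUB R2, 5 → R2=1-5=-4
ADD R3, 19 → R3=7+19=26
SUB R4, 1 → R4=7-1=6
CMP R4, 0  (cmp 6,0)
JNZ L0: taken
OR R3, 7 → R3=26|7=31
SUB R2, 5 → R2=(-4)-5=-9
ADD R3, 19 → R3=31+19=50
SUB R4, 1 → R4=6-1=5
CMP R4, 0  (cmp 5,0)
JNZ L0: taken
OR R3, 7 → R3=50|7=55
SUB R2, 5 → R2=(-9)-5=-14
ADD R3, 19 → R3=55+19=74
SUB R4, 1 → R4=5-1=4
CMP R4, 0  (cmp 4,0)
JNZ L0: taken
OR R3, 7 → R3=74|7=79
SUB R2, 5 → R2=(-14)-5=-19
ADD R3, 19 → R3=79+19=98
SUB R4, 1 → R4=4-1=3
CMP R4, 0  (cmp 3,0)
JNZ L0: taken
OR R3, 7 → R3=98|7=103
SUB R2, 5 → R2=(-19)-5=-24
ADD R3, 19 → R3=103+19=122
SUB R4, 1 → R4=3-1=2
CMP R4, 0  (cmp 2,0)
JNZ L0: taken
OR R3, 7 → R3=122|7=127
SUB R2, 5 → R2=(-24)-5=-29
ADD R3, 19 → R3=127+19=146
SUB R4, 1 → R4=2-1=1
CMP R4, 0  (cmp 1,0)
JNZ L0: taken
OR R3, 7 → R3=146|7=151
SUB R2, 5 → R2=(-29)-5=-34
ADD R3, 19 → R3=151+19=170
SUB R4, 1 → R4=1-1=0
CMP R4, 0  (cmp 0,0)
JNZ L0: not taken
halt.
Total executed instructions: 46.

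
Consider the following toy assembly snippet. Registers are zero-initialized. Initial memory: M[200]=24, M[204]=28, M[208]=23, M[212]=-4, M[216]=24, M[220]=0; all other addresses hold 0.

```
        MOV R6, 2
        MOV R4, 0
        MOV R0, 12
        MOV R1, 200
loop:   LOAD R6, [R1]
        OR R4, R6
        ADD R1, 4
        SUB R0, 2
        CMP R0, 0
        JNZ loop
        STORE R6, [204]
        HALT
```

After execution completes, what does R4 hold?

-1

MOV R6, 2 → R6=2
MOV R4, 0 → R4=0
MOV R0, 12 → R0=12
MOV R1, 200 → R1=200
LOAD R6, [R1] → R6=M[200]=24
OR R4, R6 → R4=0|24=24
ADD R1, 4 → R1=200+4=204
SUB R0, 2 → R0=12-2=10
CMP R0, 0  (cmp 10,0)
JNZ loop: taken
LOAD R6, [R1] → R6=M[204]=28
OR R4, R6 → R4=24|28=28
ADD R1, 4 → R1=204+4=208
SUB R0, 2 → R0=10-2=8
CMP R0, 0  (cmp 8,0)
JNZ loop: taken
LOAD R6, [R1] → R6=M[208]=23
OR R4, R6 → R4=28|23=31
ADD R1, 4 → R1=208+4=212
SUB R0, 2 → R0=8-2=6
CMP R0, 0  (cmp 6,0)
JNZ loop: taken
LOAD R6, [R1] → R6=M[212]=-4
OR R4, R6 → R4=31|(-4)=-1
ADD R1, 4 → R1=212+4=216
SUB R0, 2 → R0=6-2=4
CMP R0, 0  (cmp 4,0)
JNZ loop: taken
LOAD R6, [R1] → R6=M[216]=24
OR R4, R6 → R4=(-1)|24=-1
ADD R1, 4 → R1=216+4=220
SUB R0, 2 → R0=4-2=2
CMP R0, 0  (cmp 2,0)
JNZ loop: taken
LOAD R6, [R1] → R6=M[220]=0
OR R4, R6 → R4=(-1)|0=-1
ADD R1, 4 → R1=220+4=224
SUB R0, 2 → R0=2-2=0
CMP R0, 0  (cmp 0,0)
JNZ loop: not taken
STORE R6, [204] → M[204]=0
halt.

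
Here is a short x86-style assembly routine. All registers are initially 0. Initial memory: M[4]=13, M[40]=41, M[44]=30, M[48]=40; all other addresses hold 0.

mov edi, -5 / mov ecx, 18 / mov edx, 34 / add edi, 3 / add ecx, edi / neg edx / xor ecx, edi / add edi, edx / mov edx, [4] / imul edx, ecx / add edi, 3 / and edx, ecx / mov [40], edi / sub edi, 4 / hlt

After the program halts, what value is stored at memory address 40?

edi=-5
ecx=18
edx=34
edi=(-5)+3=-2
ecx=18+(-2)=16
edx=-(34)=-34
ecx=16^(-2)=-18
edi=(-2)+(-34)=-36
edx=M[4]=13
edx=13*(-18)=-234
edi=(-36)+3=-33
edx=(-234)&(-18)=-250
mov [40], edi → M[40]=-33
edi=(-33)-4=-37
halt.

-33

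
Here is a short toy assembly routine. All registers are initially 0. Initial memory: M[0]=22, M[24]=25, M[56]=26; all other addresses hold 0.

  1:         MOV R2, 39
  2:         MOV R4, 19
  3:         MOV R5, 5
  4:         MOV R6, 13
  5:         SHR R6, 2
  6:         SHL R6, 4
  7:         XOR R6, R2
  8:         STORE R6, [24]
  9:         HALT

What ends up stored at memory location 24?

23

after MOV R2, 39: R2=39
after MOV R4, 19: R4=19
after MOV R5, 5: R5=5
after MOV R6, 13: R6=13
after SHR R6, 2: R6=13>>2=3
after SHL R6, 4: R6=3<<4=48
after XOR R6, R2: R6=48^39=23
STORE R6, [24] → M[24]=23
halt.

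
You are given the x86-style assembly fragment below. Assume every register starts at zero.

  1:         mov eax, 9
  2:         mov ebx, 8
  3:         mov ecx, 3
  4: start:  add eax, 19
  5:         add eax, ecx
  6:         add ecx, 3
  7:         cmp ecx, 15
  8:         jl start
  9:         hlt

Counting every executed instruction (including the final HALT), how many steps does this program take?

24

mov eax, 9 → eax=9
mov ebx, 8 → ebx=8
mov ecx, 3 → ecx=3
add eax, 19 → eax=9+19=28
add eax, ecx → eax=28+3=31
add ecx, 3 → ecx=3+3=6
cmp ecx, 15  (cmp 6,15)
jl start: taken
add eax, 19 → eax=31+19=50
add eax, ecx → eax=50+6=56
add ecx, 3 → ecx=6+3=9
cmp ecx, 15  (cmp 9,15)
jl start: taken
add eax, 19 → eax=56+19=75
add eax, ecx → eax=75+9=84
add ecx, 3 → ecx=9+3=12
cmp ecx, 15  (cmp 12,15)
jl start: taken
add eax, 19 → eax=84+19=103
add eax, ecx → eax=103+12=115
add ecx, 3 → ecx=12+3=15
cmp ecx, 15  (cmp 15,15)
jl start: not taken
halt.
Total executed instructions: 24.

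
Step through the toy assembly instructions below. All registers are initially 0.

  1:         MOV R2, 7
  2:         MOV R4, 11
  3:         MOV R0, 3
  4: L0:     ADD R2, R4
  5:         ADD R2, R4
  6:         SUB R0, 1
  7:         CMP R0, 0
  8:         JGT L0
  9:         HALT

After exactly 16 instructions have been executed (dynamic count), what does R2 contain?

MOV R2, 7 → R2=7
MOV R4, 11 → R4=11
MOV R0, 3 → R0=3
ADD R2, R4 → R2=7+11=18
ADD R2, R4 → R2=18+11=29
SUB R0, 1 → R0=3-1=2
CMP R0, 0  (cmp 2,0)
JGT L0: taken
ADD R2, R4 → R2=29+11=40
ADD R2, R4 → R2=40+11=51
SUB R0, 1 → R0=2-1=1
CMP R0, 0  (cmp 1,0)
JGT L0: taken
ADD R2, R4 → R2=51+11=62
ADD R2, R4 → R2=62+11=73
SUB R0, 1 → R0=1-1=0
After step 16: R2 = 73.

73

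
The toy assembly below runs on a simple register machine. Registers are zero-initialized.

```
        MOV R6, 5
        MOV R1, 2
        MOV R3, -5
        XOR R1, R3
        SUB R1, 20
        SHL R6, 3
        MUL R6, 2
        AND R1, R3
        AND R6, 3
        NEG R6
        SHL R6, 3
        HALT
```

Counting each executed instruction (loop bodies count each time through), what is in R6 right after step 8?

MOV R6, 5 → R6=5
MOV R1, 2 → R1=2
MOV R3, -5 → R3=-5
XOR R1, R3 → R1=2^(-5)=-7
SUB R1, 20 → R1=(-7)-20=-27
SHL R6, 3 → R6=5<<3=40
MUL R6, 2 → R6=40*2=80
AND R1, R3 → R1=(-27)&(-5)=-31
After step 8: R6 = 80.

80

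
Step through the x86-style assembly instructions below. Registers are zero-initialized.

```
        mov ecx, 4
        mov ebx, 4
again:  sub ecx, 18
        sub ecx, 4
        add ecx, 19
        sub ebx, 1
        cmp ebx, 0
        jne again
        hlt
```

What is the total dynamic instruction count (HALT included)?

27

after mov ecx, 4: ecx=4
after mov ebx, 4: ebx=4
after sub ecx, 18: ecx=4-18=-14
after sub ecx, 4: ecx=(-14)-4=-18
after add ecx, 19: ecx=(-18)+19=1
after sub ebx, 1: ebx=4-1=3
cmp ebx, 0  (cmp 3,0)
jne again: taken
after sub ecx, 18: ecx=1-18=-17
after sub ecx, 4: ecx=(-17)-4=-21
after add ecx, 19: ecx=(-21)+19=-2
after sub ebx, 1: ebx=3-1=2
cmp ebx, 0  (cmp 2,0)
jne again: taken
after sub ecx, 18: ecx=(-2)-18=-20
after sub ecx, 4: ecx=(-20)-4=-24
after add ecx, 19: ecx=(-24)+19=-5
after sub ebx, 1: ebx=2-1=1
cmp ebx, 0  (cmp 1,0)
jne again: taken
after sub ecx, 18: ecx=(-5)-18=-23
after sub ecx, 4: ecx=(-23)-4=-27
after add ecx, 19: ecx=(-27)+19=-8
after sub ebx, 1: ebx=1-1=0
cmp ebx, 0  (cmp 0,0)
jne again: not taken
halt.
Total executed instructions: 27.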